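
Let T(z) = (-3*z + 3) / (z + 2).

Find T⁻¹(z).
Set w = T(z) = (-3*z + 3) / (z + 2) and solve for z:
  w*(z + 2) = -3*z + 3
  2*w + z*(w + 3) - 3 = 0
  z*(w + 3) = 3 - 2*w
  z = (2*w - 3)/(-w - 3)
Renaming the variable, T⁻¹(z) = (2*z - 3)/(-z - 3) = (-2*z + 3)/(z + 3).
(Check: ad - bc = -9 ≠ 0, so T is invertible.)

Final answer: (-2*z + 3)/(z + 3)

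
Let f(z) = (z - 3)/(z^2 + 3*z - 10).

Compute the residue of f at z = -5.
8/7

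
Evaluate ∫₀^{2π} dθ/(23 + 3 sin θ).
Call the integral J. The integrand is 2π-periodic and we integrate over a full period, so shifting θ does not change the value (θ → θ + π/2 turns sin θ into cos θ). Hence
  J = ∫₀^{2π} dθ/(23 + 3 cos θ).
Put z = e^{iθ}: then cos θ = (z + 1/z)/2, dθ = dz/(iz), and z runs once counterclockwise around |z| = 1:
  J = ∮_{|z|=1} 1/(23 + 3*(z + 1/z)/2) · dz/(iz) = (2/i) ∮_{|z|=1} dz/(3*z^2 + 46*z + 3).
The roots of 3*z^2 + 46*z + 3 are z = (-23 ± sqrt(23^2 - 3^2))/3, with sqrt(520) = 2*sqrt(130); their product is 1, so only z₊ = -23/3 + 2*sqrt(130)/3 lies inside the unit circle (z₋ = -23/3 - 2*sqrt(130)/3 lies outside).
z₊ is a simple zero of q(z) = 3*z^2 + 46*z + 3, so Res(1/q, z₊) = 1/q'(z₊) with q'(z) = 6*z + 46; and q'(z₊) = 3*(z₊ - z₋) = 4*sqrt(130).
Therefore J = (2/i) · 2πi · 1/(4*sqrt(130)) = 2*pi/(2*sqrt(130)) = sqrt(130)*pi/130

Final answer: sqrt(130)*pi/130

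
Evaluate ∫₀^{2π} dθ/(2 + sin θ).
Call the integral J. The integrand is 2π-periodic and we integrate over a full period, so shifting θ does not change the value (θ → θ + π/2 turns sin θ into cos θ). Hence
  J = ∫₀^{2π} dθ/(2 + cos θ).
Put z = e^{iθ}: then cos θ = (z + 1/z)/2, dθ = dz/(iz), and z runs once counterclockwise around |z| = 1:
  J = ∮_{|z|=1} 1/(2 + (z + 1/z)/2) · dz/(iz) = (2/i) ∮_{|z|=1} dz/(z^2 + 4*z + 1).
The roots of z^2 + 4*z + 1 are z = (-2 ± sqrt(2^2 - 1^2)), with sqrt(3) = sqrt(3); their product is 1, so only z₊ = -2 + sqrt(3) lies inside the unit circle (z₋ = -2 - sqrt(3) lies outside).
z₊ is a simple zero of q(z) = z^2 + 4*z + 1, so Res(1/q, z₊) = 1/q'(z₊) with q'(z) = 2*z + 4; and q'(z₊) = (z₊ - z₋) = 2*sqrt(3).
Therefore J = (2/i) · 2πi · 1/(2*sqrt(3)) = 2*pi/(sqrt(3)) = 2*sqrt(3)*pi/3

Final answer: 2*sqrt(3)*pi/3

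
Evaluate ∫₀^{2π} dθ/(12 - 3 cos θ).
2*sqrt(15)*pi/45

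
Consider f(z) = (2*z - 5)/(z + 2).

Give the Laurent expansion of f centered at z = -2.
-9/(z + 2) + 2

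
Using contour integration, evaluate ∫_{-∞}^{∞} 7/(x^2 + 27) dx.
Let f(z) = 7/(z^2 + 27). The denominator has no real zeros and deg Q - deg P = 2 ≥ 2, so the integral of f over the upper semicircle |z| = R tends to 0 as R → ∞. Closing the contour in the upper half-plane,
  ∫_{-∞}^{∞} f(x) dx = 2πi · Σ Res(f, z_k)  over the poles with Im z_k > 0.

Zeros of the denominator: z^2 + 27 = 0 gives z = ±3*sqrt(3)*I.
Upper half-plane: z = 3*sqrt(3)*I (simple).

Each pole is a simple zero of Q(z) = z^2 + 27, so Res(f, z₀) = P(z₀)/Q'(z₀) with P(z) = 7, Q'(z) = 2*z:
  Res(f, 3*sqrt(3)*I) = (7)/(6*sqrt(3)*I) = -7*sqrt(3)*I/18

∫_{-∞}^{∞} f(x) dx = 2πi · (-7*sqrt(3)*I/18) = 7*sqrt(3)*pi/9

Final answer: 7*sqrt(3)*pi/9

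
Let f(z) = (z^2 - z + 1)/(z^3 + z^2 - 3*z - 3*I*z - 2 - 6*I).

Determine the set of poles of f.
The singularities of f are the zeros of the denominator. Factoring,
  z^3 + z^2 - 3*z - 3*I*z - 2 - 6*I = (z + 1 + I)*(z + 2)*(z - 2 - I)
so the candidates are z = -1 - I, z = -2, z = 2 + I.

Check the numerator P(z) = z^2 - z + 1 at each one:
  P(-1 - I) = 2 + 3*I ≠ 0, so z = -1 - I is a (simple) pole.
  P(-2) = 7 ≠ 0, so z = -2 is a (simple) pole.
  P(2 + I) = 2 + 3*I ≠ 0, so z = 2 + I is a (simple) pole.

Poles of f: {-2, -1 - I, 2 + I}

Final answer: {-2, -1 - I, 2 + I}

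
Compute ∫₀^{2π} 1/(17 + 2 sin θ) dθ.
2*sqrt(285)*pi/285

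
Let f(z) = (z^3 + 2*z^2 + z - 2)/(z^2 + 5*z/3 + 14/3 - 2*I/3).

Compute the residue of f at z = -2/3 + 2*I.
-2864/1305 + 146*I/435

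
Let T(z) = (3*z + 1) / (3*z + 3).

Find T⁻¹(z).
Set w = T(z) = (3*z + 1) / (3*z + 3) and solve for z:
  w*(3*z + 3) = 3*z + 1
  3*w + z*(3*w - 3) - 1 = 0
  z*(3*w - 3) = 1 - 3*w
  z = (3*w - 1)/(3 - 3*w)
Renaming the variable, T⁻¹(z) = (3*z - 1)/(-3*z + 3) = (-3*z + 1)/(3*z - 3).
(Check: ad - bc = 6 ≠ 0, so T is invertible.)

Final answer: (-3*z + 1)/(3*z - 3)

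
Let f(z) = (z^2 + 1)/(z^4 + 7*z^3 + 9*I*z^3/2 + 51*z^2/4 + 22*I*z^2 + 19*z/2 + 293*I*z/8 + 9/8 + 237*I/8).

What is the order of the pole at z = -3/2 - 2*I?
Factor the denominator:
  z^4 + 7*z^3 + 9*I*z^3/2 + 51*z^2/4 + 22*I*z^2 + 19*z/2 + 293*I*z/8 + 9/8 + 237*I/8 = (z + 3/2 + 2*I)^2*(z + 3 + 3*I/2)*(z + 1 - I)

The numerator P(z) = z^2 + 1 has P(-3/2 - 2*I) = -3/4 + 6*I ≠ 0, so no factor of (z + 3/2 + 2*I) cancels.
Near z = -3/2 - 2*I we can therefore write f(z) = g(z)/(z + 3/2 + 2*I)^2 with g analytic at -3/2 - 2*I and g(-3/2 - 2*I) ≠ 0 (g is the numerator divided by the remaining denominator factors).

Hence z = -3/2 - 2*I is a pole of order 2.

Final answer: 2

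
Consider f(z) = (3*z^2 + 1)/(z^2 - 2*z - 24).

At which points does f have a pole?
{-4, 6}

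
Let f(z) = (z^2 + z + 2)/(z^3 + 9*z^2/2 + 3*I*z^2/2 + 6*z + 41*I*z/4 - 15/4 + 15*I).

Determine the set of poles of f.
The singularities of f are the zeros of the denominator. Factoring,
  z^3 + 9*z^2/2 + 3*I*z^2/2 + 6*z + 41*I*z/4 - 15/4 + 15*I = (z + 3 - 3*I/2)*(z + 2 + I)*(z - 1/2 + 2*I)
so the candidates are z = -3 + 3*I/2, z = -2 - I, z = 1/2 - 2*I.

Check the numerator P(z) = z^2 + z + 2 at each one:
  P(-3 + 3*I/2) = 23/4 - 15*I/2 ≠ 0, so z = -3 + 3*I/2 is a (simple) pole.
  P(-2 - I) = 3 + 3*I ≠ 0, so z = -2 - I is a (simple) pole.
  P(1/2 - 2*I) = -5/4 - 4*I ≠ 0, so z = 1/2 - 2*I is a (simple) pole.

Poles of f: {-3 + 3*I/2, -2 - I, 1/2 - 2*I}

Final answer: {-3 + 3*I/2, -2 - I, 1/2 - 2*I}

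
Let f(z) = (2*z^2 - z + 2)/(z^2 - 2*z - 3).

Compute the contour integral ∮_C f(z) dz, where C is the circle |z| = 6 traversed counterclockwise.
By the residue theorem, ∮_C f(z) dz = 2πi · (sum of the residues of f at the poles inside |z| = 6).

The denominator factors as (z + 1)*(z - 3), so the singularities of f are simple poles at z = -1, z = 3.
  |-1|² = 1 < 36 = 6², so this pole is inside the contour.
  |3|² = 9 < 36 = 6², so this pole is inside the contour.

With P(z) = 2*z^2 - z + 2 and Q(z) = z^2 - 2*z - 3, each pole is simple, so Res(f, z₀) = P(z₀)/Q'(z₀) with Q'(z) = 2*z - 2.
  Res(f, -1) = P(-1)/Q'(-1) = (5)/(-4) = -5/4
  Res(f, 3) = P(3)/Q'(3) = (17)/(4) = 17/4

Sum of residues inside C: 3
∮_C f(z) dz = 2πi · (3) = 6*I*pi

Final answer: 6*I*pi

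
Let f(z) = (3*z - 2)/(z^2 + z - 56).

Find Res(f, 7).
Write f(z) = P(z)/Q(z) with P(z) = 3*z - 2 and Q(z) = z^2 + z - 56.
The denominator factors as Q(z) = (z + 8)*(z - 7), so z = 7 is a simple zero of Q and P is analytic there; z = 7 is therefore a simple pole and
  Res(f, z₀) = P(z₀)/Q'(z₀).

Q'(z) = 2*z + 1, so Q'(7) = 15.
P(7) = 19.

Res(f, 7) = (19)/(15) = 19/15

Final answer: 19/15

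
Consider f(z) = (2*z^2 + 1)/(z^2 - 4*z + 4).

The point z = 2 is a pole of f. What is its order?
Factor the denominator:
  z^2 - 4*z + 4 = (z - 2)^2

The numerator P(z) = 2*z^2 + 1 has P(2) = 9 ≠ 0, so no factor of (z - 2) cancels.
Near z = 2 we can therefore write f(z) = g(z)/(z - 2)^2 with g analytic at 2 and g(2) ≠ 0 (g is just the numerator).

Hence z = 2 is a pole of order 2.

Final answer: 2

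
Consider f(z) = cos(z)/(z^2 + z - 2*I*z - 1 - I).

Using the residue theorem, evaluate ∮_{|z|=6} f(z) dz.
By the residue theorem, ∮_C f(z) dz = 2πi · (sum of the residues of f at the poles inside |z| = 6).

The denominator factors as (z - I)*(z + 1 - I), so the singularities of f are simple poles at z = I, z = -1 + I.
  |I|² = 1 < 36 = 6², so this pole is inside the contour.
  |-1 + I|² = 2 < 36 = 6², so this pole is inside the contour.

With P(z) = cos(z) and Q(z) = z^2 + z - 2*I*z - 1 - I, each pole is simple, so Res(f, z₀) = P(z₀)/Q'(z₀) with Q'(z) = 2*z + 1 - 2*I.
  Res(f, I) = P(I)/Q'(I) = (cosh(1))/(1) = cosh(1)
  Res(f, -1 + I) = P(-1 + I)/Q'(-1 + I) = (cos(1 - I))/(-1) = -cos(1 - I)

Sum of residues inside C: cosh(1) - cos(1 - I)
∮_C f(z) dz = 2πi · (cosh(1) - cos(1 - I)) = -2*I*pi*cos(1 - I) + 2*I*pi*cosh(1)

Final answer: -2*I*pi*cos(1 - I) + 2*I*pi*cosh(1)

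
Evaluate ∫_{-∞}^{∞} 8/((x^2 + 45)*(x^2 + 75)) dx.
4*pi*(-sqrt(3) + sqrt(5))/225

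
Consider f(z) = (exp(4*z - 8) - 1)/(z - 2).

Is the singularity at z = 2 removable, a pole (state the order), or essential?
Let u = z - 2. The exponent is 4*z - 8 = 4u, so
  f = (e^(4u) - 1)/u = ((4u) + (4u)^2/2 + (4u)^3/6 + ...)/u = 4 + (8)*u + (32/3)*u^2 + ...
The Laurent expansion about u = 0 has no negative powers; equivalently lim_{z→2} f(z) = 4 exists and is finite.
So the singularity is removable.

Final answer: removable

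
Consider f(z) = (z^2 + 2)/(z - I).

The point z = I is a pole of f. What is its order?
Factor the denominator:
  z - I = (z - I)

The numerator P(z) = z^2 + 2 has P(I) = 1 ≠ 0, so no factor of (z - I) cancels.
Near z = I we can therefore write f(z) = g(z)/(z - I) with g analytic at I and g(I) ≠ 0 (g is just the numerator).

Hence z = I is a pole of order 1.

Final answer: 1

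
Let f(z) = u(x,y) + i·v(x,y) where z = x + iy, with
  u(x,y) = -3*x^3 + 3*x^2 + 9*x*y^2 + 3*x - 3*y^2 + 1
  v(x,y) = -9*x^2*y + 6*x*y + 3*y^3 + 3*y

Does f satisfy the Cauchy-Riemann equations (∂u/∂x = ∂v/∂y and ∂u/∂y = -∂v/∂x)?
∂u/∂x = -9*x^2 + 6*x + 9*y^2 + 3
∂v/∂y = -9*x^2 + 6*x + 9*y^2 + 3
∂u/∂y = 18*x*y - 6*y
∂v/∂x = -18*x*y + 6*y
∂u/∂x = ∂v/∂y and ∂u/∂y = -∂v/∂x hold identically; f is analytic.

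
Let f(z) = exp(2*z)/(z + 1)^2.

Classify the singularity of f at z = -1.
Write f(z) = g(z)/(z + 1)^2 with g(z) = exp(2*z).
g is entire and g(-1) = exp(-2) ≠ 0, so no factor of (z + 1) cancels: the Laurent expansion of f about z = -1 starts at the power -2, i.e. lim_{z→z₀} (z - z₀)^2 f(z) = exp(-2) is finite and nonzero.
So z = -1 is a pole of order 2.

Final answer: pole of order 2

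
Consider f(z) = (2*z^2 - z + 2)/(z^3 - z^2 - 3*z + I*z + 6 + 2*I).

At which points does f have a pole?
The singularities of f are the zeros of the denominator. Factoring,
  z^3 - z^2 - 3*z + I*z + 6 + 2*I = (z - 2 + I)*(z - 1 - I)*(z + 2)
so the candidates are z = 2 - I, z = 1 + I, z = -2.

Check the numerator P(z) = 2*z^2 - z + 2 at each one:
  P(2 - I) = 6 - 7*I ≠ 0, so z = 2 - I is a (simple) pole.
  P(1 + I) = 1 + 3*I ≠ 0, so z = 1 + I is a (simple) pole.
  P(-2) = 12 ≠ 0, so z = -2 is a (simple) pole.

Poles of f: {-2, 1 + I, 2 - I}

Final answer: {-2, 1 + I, 2 - I}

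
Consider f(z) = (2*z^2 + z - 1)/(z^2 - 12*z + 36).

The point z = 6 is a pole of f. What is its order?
Factor the denominator:
  z^2 - 12*z + 36 = (z - 6)^2

The numerator P(z) = 2*z^2 + z - 1 has P(6) = 77 ≠ 0, so no factor of (z - 6) cancels.
Near z = 6 we can therefore write f(z) = g(z)/(z - 6)^2 with g analytic at 6 and g(6) ≠ 0 (g is just the numerator).

Hence z = 6 is a pole of order 2.

Final answer: 2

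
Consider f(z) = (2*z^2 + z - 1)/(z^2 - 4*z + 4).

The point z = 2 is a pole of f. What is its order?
Factor the denominator:
  z^2 - 4*z + 4 = (z - 2)^2

The numerator P(z) = 2*z^2 + z - 1 has P(2) = 9 ≠ 0, so no factor of (z - 2) cancels.
Near z = 2 we can therefore write f(z) = g(z)/(z - 2)^2 with g analytic at 2 and g(2) ≠ 0 (g is just the numerator).

Hence z = 2 is a pole of order 2.

Final answer: 2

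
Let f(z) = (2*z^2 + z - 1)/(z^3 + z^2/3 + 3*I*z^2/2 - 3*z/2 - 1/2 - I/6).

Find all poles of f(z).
{-1 - I, -1/3, 1 - I/2}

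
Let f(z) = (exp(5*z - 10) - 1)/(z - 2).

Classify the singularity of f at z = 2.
removable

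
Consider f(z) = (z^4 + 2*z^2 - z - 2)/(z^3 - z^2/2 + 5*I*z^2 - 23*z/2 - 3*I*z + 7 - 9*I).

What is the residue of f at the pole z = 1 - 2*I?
Write f(z) = P(z)/Q(z) with P(z) = z^4 + 2*z^2 - z - 2 and Q(z) = z^3 - z^2/2 + 5*I*z^2 - 23*z/2 - 3*I*z + 7 - 9*I.
The denominator factors as Q(z) = (z - 3/2 + I)*(z + 2 + 2*I)*(z - 1 + 2*I), so z = 1 - 2*I is a simple zero of Q and P is analytic there; z = 1 - 2*I is therefore a simple pole and
  Res(f, z₀) = P(z₀)/Q'(z₀).

Q'(z) = 3*z^2 - z + 10*I*z - 23/2 - 3*I, so Q'(1 - 2*I) = -3/2 - 3*I.
P(1 - 2*I) = -16 + 18*I.

Res(f, 1 - 2*I) = (-16 + 18*I)/(-3/2 - 3*I) = -8/3 - 20*I/3

Final answer: -8/3 - 20*I/3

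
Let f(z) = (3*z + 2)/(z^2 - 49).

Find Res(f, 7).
Write f(z) = P(z)/Q(z) with P(z) = 3*z + 2 and Q(z) = z^2 - 49.
The denominator factors as Q(z) = (z - 7)*(z + 7), so z = 7 is a simple zero of Q and P is analytic there; z = 7 is therefore a simple pole and
  Res(f, z₀) = P(z₀)/Q'(z₀).

Q'(z) = 2*z, so Q'(7) = 14.
P(7) = 23.

Res(f, 7) = (23)/(14) = 23/14

Final answer: 23/14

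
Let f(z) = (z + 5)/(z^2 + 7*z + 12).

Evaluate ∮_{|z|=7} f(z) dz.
By the residue theorem, ∮_C f(z) dz = 2πi · (sum of the residues of f at the poles inside |z| = 7).

The denominator factors as (z + 4)*(z + 3), so the singularities of f are simple poles at z = -4, z = -3.
  |-4|² = 16 < 49 = 7², so this pole is inside the contour.
  |-3|² = 9 < 49 = 7², so this pole is inside the contour.

With P(z) = z + 5 and Q(z) = z^2 + 7*z + 12, each pole is simple, so Res(f, z₀) = P(z₀)/Q'(z₀) with Q'(z) = 2*z + 7.
  Res(f, -4) = P(-4)/Q'(-4) = (1)/(-1) = -1
  Res(f, -3) = P(-3)/Q'(-3) = (2)/(1) = 2

Sum of residues inside C: 1
∮_C f(z) dz = 2πi · (1) = 2*I*pi

Final answer: 2*I*pi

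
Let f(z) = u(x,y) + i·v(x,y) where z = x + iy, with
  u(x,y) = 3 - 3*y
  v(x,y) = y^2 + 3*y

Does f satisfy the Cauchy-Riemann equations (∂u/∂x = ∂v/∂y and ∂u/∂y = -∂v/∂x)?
∂u/∂x = 0
∂v/∂y = 2*y + 3
∂u/∂y = -3
∂v/∂x = 0
∂u/∂x ≠ ∂v/∂y and ∂u/∂y ≠ -∂v/∂x; the Cauchy-Riemann equations are not satisfied, so f is not analytic.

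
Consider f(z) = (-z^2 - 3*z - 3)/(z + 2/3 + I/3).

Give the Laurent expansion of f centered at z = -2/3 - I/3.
Put w = z - (-2/3 - I/3), i.e. z = w - 2/3 - I/3. The denominator is w, so it suffices to rewrite the numerator in powers of w.

P(z) = -z^2 - 3*z - 3
P(w - 2/3 - I/3) = -4/3 + 5*I/9 + (-5/3 + 2*I/3)*w - w^2

Dividing each term by w:
  f = (-4/3 + 5*I/9)/w - 5/3 + 2*I/3 - w

Substituting back w = z + 2/3 + I/3:
  f(z) = (-4/3 + 5*I/9)/(z + 2/3 + I/3) - 5/3 + 2*I/3 - (z + 2/3 + I/3)

The series is finite because the numerator is a polynomial; the negative powers form the principal part, and the coefficient of 1/(z + 2/3 + I/3) gives Res(f, -2/3 - I/3) = -4/3 + 5*I/9.

Final answer: (-4/3 + 5*I/9)/(z + 2/3 + I/3) - 5/3 + 2*I/3 - (z + 2/3 + I/3)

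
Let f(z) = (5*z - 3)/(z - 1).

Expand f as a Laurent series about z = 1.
Put w = z - (1), i.e. z = w + 1. The denominator is w, so it suffices to rewrite the numerator in powers of w.

P(z) = 5*z - 3
P(w + 1) = 2 + 5*w

Dividing each term by w:
  f = 2/w + 5

Substituting back w = z - 1:
  f(z) = 2/(z - 1) + 5

The series is finite because the numerator is a polynomial; the negative powers form the principal part, and the coefficient of 1/(z - 1) gives Res(f, 1) = 2.

Final answer: 2/(z - 1) + 5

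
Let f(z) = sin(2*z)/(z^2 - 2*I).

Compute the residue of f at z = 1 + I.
Write f(z) = P(z)/Q(z) with P(z) = sin(2*z) and Q(z) = z^2 - 2*I.
The denominator factors as Q(z) = (z + 1 + I)*(z - 1 - I), so z = 1 + I is a simple zero of Q and P is analytic there; z = 1 + I is therefore a simple pole and
  Res(f, z₀) = P(z₀)/Q'(z₀).

Q'(z) = 2*z, so Q'(1 + I) = 2 + 2*I.
P(1 + I) = sin(2 + 2*I).

Res(f, 1 + I) = (sin(2 + 2*I))/(2 + 2*I) = (1/4 - I/4)*sin(2 + 2*I)

Final answer: (1/4 - I/4)*sin(2 + 2*I)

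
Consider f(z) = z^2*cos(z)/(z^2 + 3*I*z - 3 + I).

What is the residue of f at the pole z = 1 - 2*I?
Write f(z) = P(z)/Q(z) with P(z) = z^2*cos(z) and Q(z) = z^2 + 3*I*z - 3 + I.
The denominator factors as Q(z) = (z + 1 + I)*(z - 1 + 2*I), so z = 1 - 2*I is a simple zero of Q and P is analytic there; z = 1 - 2*I is therefore a simple pole and
  Res(f, z₀) = P(z₀)/Q'(z₀).

Q'(z) = 2*z + 3*I, so Q'(1 - 2*I) = 2 - I.
P(1 - 2*I) = (-3 - 4*I)*cos(1 - 2*I).

Res(f, 1 - 2*I) = ((-3 - 4*I)*cos(1 - 2*I))/(2 - I) = (-2/5 - 11*I/5)*cos(1 - 2*I)

Final answer: (-2/5 - 11*I/5)*cos(1 - 2*I)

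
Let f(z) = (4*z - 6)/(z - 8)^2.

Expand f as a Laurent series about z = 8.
Put w = z - (8), i.e. z = w + 8. The denominator is w^2, so it suffices to rewrite the numerator in powers of w.

P(z) = 4*z - 6
P(w + 8) = 26 + 4*w

Dividing each term by w^2:
  f = 26/w^2 + 4/w

Substituting back w = z - 8:
  f(z) = 26/(z - 8)^2 + 4/(z - 8)

The series is finite because the numerator is a polynomial; the negative powers form the principal part, and the coefficient of 1/(z - 8) gives Res(f, 8) = 4.

Final answer: 26/(z - 8)^2 + 4/(z - 8)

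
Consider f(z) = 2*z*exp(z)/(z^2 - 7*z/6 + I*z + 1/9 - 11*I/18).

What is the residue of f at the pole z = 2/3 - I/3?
-4*I*exp(2/3 - I/3)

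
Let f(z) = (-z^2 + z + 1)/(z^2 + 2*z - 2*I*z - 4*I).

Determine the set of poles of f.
{-2, 2*I}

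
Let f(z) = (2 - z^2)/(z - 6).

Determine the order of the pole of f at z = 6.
Factor the denominator:
  z - 6 = (z - 6)

The numerator P(z) = 2 - z^2 has P(6) = -34 ≠ 0, so no factor of (z - 6) cancels.
Near z = 6 we can therefore write f(z) = g(z)/(z - 6) with g analytic at 6 and g(6) ≠ 0 (g is just the numerator).

Hence z = 6 is a pole of order 1.

Final answer: 1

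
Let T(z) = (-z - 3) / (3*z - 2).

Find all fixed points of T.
{1/6 - sqrt(35)*I/6, 1/6 + sqrt(35)*I/6}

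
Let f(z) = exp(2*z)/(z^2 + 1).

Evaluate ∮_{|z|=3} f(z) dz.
By the residue theorem, ∮_C f(z) dz = 2πi · (sum of the residues of f at the poles inside |z| = 3).

The denominator factors as (z + I)*(z - I), so the singularities of f are simple poles at z = -I, z = I.
  |-I|² = 1 < 9 = 3², so this pole is inside the contour.
  |I|² = 1 < 9 = 3², so this pole is inside the contour.

With P(z) = exp(2*z) and Q(z) = z^2 + 1, each pole is simple, so Res(f, z₀) = P(z₀)/Q'(z₀) with Q'(z) = 2*z.
  Res(f, -I) = P(-I)/Q'(-I) = (exp(-2*I))/(-2*I) = I*exp(-2*I)/2
  Res(f, I) = P(I)/Q'(I) = (exp(2*I))/(2*I) = -I*exp(2*I)/2

Sum of residues inside C: I*exp(-2*I)/2 - I*exp(2*I)/2
∮_C f(z) dz = 2πi · (I*exp(-2*I)/2 - I*exp(2*I)/2) = pi*exp(2*I) - pi*exp(-2*I)

Final answer: pi*exp(2*I) - pi*exp(-2*I)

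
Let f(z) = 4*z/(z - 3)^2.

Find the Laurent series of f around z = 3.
Put w = z - (3), i.e. z = w + 3. The denominator is w^2, so it suffices to rewrite the numerator in powers of w.

P(z) = 4*z
P(w + 3) = 12 + 4*w

Dividing each term by w^2:
  f = 12/w^2 + 4/w

Substituting back w = z - 3:
  f(z) = 12/(z - 3)^2 + 4/(z - 3)

The series is finite because the numerator is a polynomial; the negative powers form the principal part, and the coefficient of 1/(z - 3) gives Res(f, 3) = 4.

Final answer: 12/(z - 3)^2 + 4/(z - 3)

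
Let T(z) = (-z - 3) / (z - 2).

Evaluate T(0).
Substitute z = 0:
  numerator:   -(0) - 3 = -3
  denominator: (0) - 2 = -2
T(0) = (-3)/(-2) = 3/2

Final answer: 3/2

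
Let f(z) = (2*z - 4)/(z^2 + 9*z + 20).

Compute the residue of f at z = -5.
Write f(z) = P(z)/Q(z) with P(z) = 2*z - 4 and Q(z) = z^2 + 9*z + 20.
The denominator factors as Q(z) = (z + 4)*(z + 5), so z = -5 is a simple zero of Q and P is analytic there; z = -5 is therefore a simple pole and
  Res(f, z₀) = P(z₀)/Q'(z₀).

Q'(z) = 2*z + 9, so Q'(-5) = -1.
P(-5) = -14.

Res(f, -5) = (-14)/(-1) = 14

Final answer: 14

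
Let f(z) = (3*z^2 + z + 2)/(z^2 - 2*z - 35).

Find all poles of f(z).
The singularities of f are the zeros of the denominator. Factoring,
  z^2 - 2*z - 35 = (z + 5)*(z - 7)
so the candidates are z = -5, z = 7.

Check the numerator P(z) = 3*z^2 + z + 2 at each one:
  P(-5) = 72 ≠ 0, so z = -5 is a (simple) pole.
  P(7) = 156 ≠ 0, so z = 7 is a (simple) pole.

Poles of f: {-5, 7}

Final answer: {-5, 7}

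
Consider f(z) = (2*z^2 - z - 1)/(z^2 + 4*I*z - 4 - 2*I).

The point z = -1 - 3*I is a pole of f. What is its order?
Factor the denominator:
  z^2 + 4*I*z - 4 - 2*I = (z + 1 + 3*I)*(z - 1 + I)

The numerator P(z) = 2*z^2 - z - 1 has P(-1 - 3*I) = -16 + 15*I ≠ 0, so no factor of (z + 1 + 3*I) cancels.
Near z = -1 - 3*I we can therefore write f(z) = g(z)/(z + 1 + 3*I) with g analytic at -1 - 3*I and g(-1 - 3*I) ≠ 0 (g is the numerator divided by the remaining denominator factors).

Hence z = -1 - 3*I is a pole of order 1.

Final answer: 1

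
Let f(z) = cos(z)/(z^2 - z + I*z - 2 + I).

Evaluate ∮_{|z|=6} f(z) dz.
By the residue theorem, ∮_C f(z) dz = 2πi · (sum of the residues of f at the poles inside |z| = 6).

The denominator factors as (z + 1)*(z - 2 + I), so the singularities of f are simple poles at z = -1, z = 2 - I.
  |-1|² = 1 < 36 = 6², so this pole is inside the contour.
  |2 - I|² = 5 < 36 = 6², so this pole is inside the contour.

With P(z) = cos(z) and Q(z) = z^2 - z + I*z - 2 + I, each pole is simple, so Res(f, z₀) = P(z₀)/Q'(z₀) with Q'(z) = 2*z - 1 + I.
  Res(f, -1) = P(-1)/Q'(-1) = (cos(1))/(-3 + I) = (-3/10 - I/10)*cos(1)
  Res(f, 2 - I) = P(2 - I)/Q'(2 - I) = (cos(2 - I))/(3 - I) = (3/10 + I/10)*cos(2 - I)

Sum of residues inside C: (-3/10 - I/10)*cos(1) + (3/10 + I/10)*cos(2 - I)
∮_C f(z) dz = 2πi · ((-3/10 - I/10)*cos(1) + (3/10 + I/10)*cos(2 - I)) = pi*(-1/5 + 3*I/5)*cos(2 - I) + pi*(1/5 - 3*I/5)*cos(1)

Final answer: pi*(-1/5 + 3*I/5)*cos(2 - I) + pi*(1/5 - 3*I/5)*cos(1)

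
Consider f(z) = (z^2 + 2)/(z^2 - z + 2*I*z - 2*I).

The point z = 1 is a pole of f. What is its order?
Factor the denominator:
  z^2 - z + 2*I*z - 2*I = (z - 1)*(z + 2*I)

The numerator P(z) = z^2 + 2 has P(1) = 3 ≠ 0, so no factor of (z - 1) cancels.
Near z = 1 we can therefore write f(z) = g(z)/(z - 1) with g analytic at 1 and g(1) ≠ 0 (g is the numerator divided by the remaining denominator factors).

Hence z = 1 is a pole of order 1.

Final answer: 1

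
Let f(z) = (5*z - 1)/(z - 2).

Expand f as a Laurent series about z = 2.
Put w = z - (2), i.e. z = w + 2. The denominator is w, so it suffices to rewrite the numerator in powers of w.

P(z) = 5*z - 1
P(w + 2) = 9 + 5*w

Dividing each term by w:
  f = 9/w + 5

Substituting back w = z - 2:
  f(z) = 9/(z - 2) + 5

The series is finite because the numerator is a polynomial; the negative powers form the principal part, and the coefficient of 1/(z - 2) gives Res(f, 2) = 9.

Final answer: 9/(z - 2) + 5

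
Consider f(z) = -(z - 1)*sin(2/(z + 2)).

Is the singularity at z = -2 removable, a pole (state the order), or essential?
Let u = z + 2. Then
  sin(2/u) = Σ_{k≥0} (-1)^k (2)^(2k+1)/((2k+1)!·u^(2k+1)) = 2/u - 4/(3*u^3) + 4/(15*u^5) + ...
which has infinitely many negative powers of u, so sin(2/(z + 2)) has an essential singularity at z = -2.
The extra factor z - 1 is a nonzero polynomial; if the product had at most a pole at z = -2, dividing by that polynomial would leave sin(2/(z + 2)) with at most a pole too — contradiction. (Equivalently, the product's Laurent series still has infinitely many negative powers.)
So the singularity is essential.

Final answer: essential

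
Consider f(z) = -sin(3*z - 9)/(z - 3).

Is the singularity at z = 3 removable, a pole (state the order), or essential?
removable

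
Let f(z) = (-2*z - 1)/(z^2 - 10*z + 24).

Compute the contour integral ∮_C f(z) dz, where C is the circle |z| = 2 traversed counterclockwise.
By the residue theorem, ∮_C f(z) dz = 2πi · (sum of the residues of f at the poles inside |z| = 2).

The denominator factors as (z - 6)*(z - 4), so the singularities of f are simple poles at z = 6, z = 4.
  |6|² = 36 > 4 = 2², so this pole is outside the contour.
  |4|² = 16 > 4 = 2², so this pole is outside the contour.

No pole lies inside the contour, so f is analytic on and inside C and the integral is 0 (Cauchy's theorem).

Final answer: 0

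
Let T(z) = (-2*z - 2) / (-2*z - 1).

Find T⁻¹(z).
Set w = T(z) = (-2*z - 2) / (-2*z - 1) and solve for z:
  w*(-2*z - 1) = -2*z - 2
  -w + z*(2 - 2*w) + 2 = 0
  z*(2 - 2*w) = w - 2
  z = (2 - w)/(2*w - 2)
Renaming the variable, T⁻¹(z) = (-z + 2)/(2*z - 2).
(Check: ad - bc = -2 ≠ 0, so T is invertible.)

Final answer: (-z + 2)/(2*z - 2)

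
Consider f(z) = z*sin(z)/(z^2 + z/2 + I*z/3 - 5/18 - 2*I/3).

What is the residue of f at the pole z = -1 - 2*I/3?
Write f(z) = P(z)/Q(z) with P(z) = z*sin(z) and Q(z) = z^2 + z/2 + I*z/3 - 5/18 - 2*I/3.
The denominator factors as Q(z) = (z - 1/2 - I/3)*(z + 1 + 2*I/3), so z = -1 - 2*I/3 is a simple zero of Q and P is analytic there; z = -1 - 2*I/3 is therefore a simple pole and
  Res(f, z₀) = P(z₀)/Q'(z₀).

Q'(z) = 2*z + 1/2 + I/3, so Q'(-1 - 2*I/3) = -3/2 - I.
P(-1 - 2*I/3) = (1 + 2*I/3)*sin(1 + 2*I/3).

Res(f, -1 - 2*I/3) = ((1 + 2*I/3)*sin(1 + 2*I/3))/(-3/2 - I) = -2*sin(1 + 2*I/3)/3

Final answer: -2*sin(1 + 2*I/3)/3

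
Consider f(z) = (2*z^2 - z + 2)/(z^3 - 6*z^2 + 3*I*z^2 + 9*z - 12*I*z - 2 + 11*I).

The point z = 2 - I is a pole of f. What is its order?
Factor the denominator:
  z^3 - 6*z^2 + 3*I*z^2 + 9*z - 12*I*z - 2 + 11*I = (z - 2 + I)^3

The numerator P(z) = 2*z^2 - z + 2 has P(2 - I) = 6 - 7*I ≠ 0, so no factor of (z - 2 + I) cancels.
Near z = 2 - I we can therefore write f(z) = g(z)/(z - 2 + I)^3 with g analytic at 2 - I and g(2 - I) ≠ 0 (g is just the numerator).

Hence z = 2 - I is a pole of order 3.

Final answer: 3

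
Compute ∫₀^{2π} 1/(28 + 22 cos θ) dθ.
Let J = ∫₀^{2π} dθ/(28 + 22 cos θ).
Put z = e^{iθ}: then cos θ = (z + 1/z)/2, dθ = dz/(iz), and z runs once counterclockwise around |z| = 1:
  J = ∮_{|z|=1} 1/(28 + 22*(z + 1/z)/2) · dz/(iz) = (2/i) ∮_{|z|=1} dz/(22*z^2 + 56*z + 22).
The roots of 22*z^2 + 56*z + 22 are z = (-28 ± sqrt(28^2 - 22^2))/22, with sqrt(300) = 10*sqrt(3); their product is 1, so only z₊ = -14/11 + 5*sqrt(3)/11 lies inside the unit circle (z₋ = -14/11 - 5*sqrt(3)/11 lies outside).
z₊ is a simple zero of q(z) = 22*z^2 + 56*z + 22, so Res(1/q, z₊) = 1/q'(z₊) with q'(z) = 44*z + 56; and q'(z₊) = 22*(z₊ - z₋) = 20*sqrt(3).
Therefore J = (2/i) · 2πi · 1/(20*sqrt(3)) = 2*pi/(10*sqrt(3)) = sqrt(3)*pi/15

Final answer: sqrt(3)*pi/15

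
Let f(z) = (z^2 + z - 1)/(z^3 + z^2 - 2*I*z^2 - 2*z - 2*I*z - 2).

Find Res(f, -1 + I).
Write f(z) = P(z)/Q(z) with P(z) = z^2 + z - 1 and Q(z) = z^3 + z^2 - 2*I*z^2 - 2*z - 2*I*z - 2.
The denominator factors as Q(z) = (z + 1)*(z + 1 - I)*(z - 1 - I), so z = -1 + I is a simple zero of Q and P is analytic there; z = -1 + I is therefore a simple pole and
  Res(f, z₀) = P(z₀)/Q'(z₀).

Q'(z) = 3*z^2 + 2*z - 4*I*z - 2 - 2*I, so Q'(-1 + I) = -2*I.
P(-1 + I) = -2 - I.

Res(f, -1 + I) = (-2 - I)/(-2*I) = 1/2 - I

Final answer: 1/2 - I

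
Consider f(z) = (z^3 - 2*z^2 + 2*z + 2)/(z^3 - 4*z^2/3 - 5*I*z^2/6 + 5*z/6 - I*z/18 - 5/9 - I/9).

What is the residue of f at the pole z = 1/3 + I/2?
Write f(z) = P(z)/Q(z) with P(z) = z^3 - 2*z^2 + 2*z + 2 and Q(z) = z^3 - 4*z^2/3 - 5*I*z^2/6 + 5*z/6 - I*z/18 - 5/9 - I/9.
The denominator factors as Q(z) = (z + 2*I/3)*(z - 1 - I)*(z - 1/3 - I/2), so z = 1/3 + I/2 is a simple zero of Q and P is analytic there; z = 1/3 + I/2 is therefore a simple pole and
  Res(f, z₀) = P(z₀)/Q'(z₀).

Q'(z) = 3*z^2 - 8*z/3 - 5*I*z/3 + 5/6 - I/18, so Q'(1/3 + I/2) = 13/36 - 17*I/18.
P(1/3 + I/2) = 295/108 + 3*I/8.

Res(f, 1/3 + I/2) = (295/108 + 3*I/8)/(13/36 - 17*I/18) = 2458/3975 + 21113*I/7950

Final answer: 2458/3975 + 21113*I/7950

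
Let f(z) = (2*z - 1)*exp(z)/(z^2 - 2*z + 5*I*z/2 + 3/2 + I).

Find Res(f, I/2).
(22/65 + 6*I/65)*exp(I/2)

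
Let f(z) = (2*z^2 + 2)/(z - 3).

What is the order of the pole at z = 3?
1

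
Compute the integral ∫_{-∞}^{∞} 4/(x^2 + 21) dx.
Let f(z) = 4/(z^2 + 21). The denominator has no real zeros and deg Q - deg P = 2 ≥ 2, so the integral of f over the upper semicircle |z| = R tends to 0 as R → ∞. Closing the contour in the upper half-plane,
  ∫_{-∞}^{∞} f(x) dx = 2πi · Σ Res(f, z_k)  over the poles with Im z_k > 0.

Zeros of the denominator: z^2 + 21 = 0 gives z = ±sqrt(21)*I.
Upper half-plane: z = sqrt(21)*I (simple).

Each pole is a simple zero of Q(z) = z^2 + 21, so Res(f, z₀) = P(z₀)/Q'(z₀) with P(z) = 4, Q'(z) = 2*z:
  Res(f, sqrt(21)*I) = (4)/(2*sqrt(21)*I) = -2*sqrt(21)*I/21

∫_{-∞}^{∞} f(x) dx = 2πi · (-2*sqrt(21)*I/21) = 4*sqrt(21)*pi/21

Final answer: 4*sqrt(21)*pi/21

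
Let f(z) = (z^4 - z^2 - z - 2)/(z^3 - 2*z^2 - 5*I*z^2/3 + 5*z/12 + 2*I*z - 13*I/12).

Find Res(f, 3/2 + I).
Write f(z) = P(z)/Q(z) with P(z) = z^4 - z^2 - z - 2 and Q(z) = z^3 - 2*z^2 - 5*I*z^2/3 + 5*z/12 + 2*I*z - 13*I/12.
The denominator factors as Q(z) = (z - 1/2 + I/3)*(z - 3/2 - I)*(z - I), so z = 3/2 + I is a simple zero of Q and P is analytic there; z = 3/2 + I is therefore a simple pole and
  Res(f, z₀) = P(z₀)/Q'(z₀).

Q'(z) = 3*z^2 - 4*z - 10*I*z/3 + 5/12 + 2*I, so Q'(3/2 + I) = 3/2 + 2*I.
P(3/2 + I) = -195/16 + 7*I/2.

Res(f, 3/2 + I) = (-195/16 + 7*I/2)/(3/2 + 2*I) = -361/200 + 237*I/50

Final answer: -361/200 + 237*I/50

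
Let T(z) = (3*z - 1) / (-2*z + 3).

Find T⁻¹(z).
Set w = T(z) = (3*z - 1) / (-2*z + 3) and solve for z:
  w*(-2*z + 3) = 3*z - 1
  3*w + z*(-2*w - 3) + 1 = 0
  z*(-2*w - 3) = -3*w - 1
  z = (3*w + 1)/(2*w + 3)
Renaming the variable, T⁻¹(z) = (3*z + 1)/(2*z + 3).
(Check: ad - bc = 7 ≠ 0, so T is invertible.)

Final answer: (3*z + 1)/(2*z + 3)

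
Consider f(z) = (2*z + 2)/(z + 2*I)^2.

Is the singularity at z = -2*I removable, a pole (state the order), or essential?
Write f(z) = g(z)/(z + 2*I)^2 with g(z) = 2*z + 2.
g is entire and g(-2*I) = 2 - 4*I ≠ 0, so no factor of (z + 2*I) cancels: the Laurent expansion of f about z = -2*I starts at the power -2, i.e. lim_{z→z₀} (z - z₀)^2 f(z) = 2 - 4*I is finite and nonzero.
So z = -2*I is a pole of order 2.

Final answer: pole of order 2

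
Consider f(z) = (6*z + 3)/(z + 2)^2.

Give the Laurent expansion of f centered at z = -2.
-9/(z + 2)^2 + 6/(z + 2)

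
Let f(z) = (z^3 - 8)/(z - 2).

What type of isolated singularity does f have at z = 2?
The numerator vanishes at z = 2 ((2)^3 = 8), so it is divisible by z - 2:
  z^3 - 8 = (z - 2)*(z^2 + 2*z + 4)
Hence for z ≠ 2, f(z) = z^2 + 2*z + 4, a polynomial, and lim_{z→2} f(z) = 12 is finite.
So the singularity is removable.

Final answer: removable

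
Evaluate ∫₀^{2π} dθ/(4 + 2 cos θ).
sqrt(3)*pi/3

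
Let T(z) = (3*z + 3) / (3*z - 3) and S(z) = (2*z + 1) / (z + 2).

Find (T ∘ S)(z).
(T ∘ S)(z) = T(S(z)) = ((3)*S(z) + (3))/((3)*S(z) + (-3)). Multiply numerator and denominator by z + 2:
  numerator:   (3)*(2*z + 1) + (3)*(z + 2) = 9*z + 9
  denominator: (3)*(2*z + 1) + (-3)*(z + 2) = 3*z - 3
(T ∘ S)(z) = (9*z + 9)/(3*z - 3) = (3*z + 3)/(z - 1)

Final answer: (3*z + 3)/(z - 1)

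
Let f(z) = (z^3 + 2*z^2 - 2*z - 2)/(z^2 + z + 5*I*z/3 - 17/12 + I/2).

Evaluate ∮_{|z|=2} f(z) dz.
By the residue theorem, ∮_C f(z) dz = 2πi · (sum of the residues of f at the poles inside |z| = 2).

The denominator factors as (z - 1/2 + 2*I/3)*(z + 3/2 + I), so the singularities of f are simple poles at z = 1/2 - 2*I/3, z = -3/2 - I.
  |1/2 - 2*I/3|² = 25/36 < 4 = 2², so this pole is inside the contour.
  |-3/2 - I|² = 13/4 < 4 = 2², so this pole is inside the contour.

With P(z) = z^3 + 2*z^2 - 2*z - 2 and Q(z) = z^2 + z + 5*I*z/3 - 17/12 + I/2, each pole is simple, so Res(f, z₀) = P(z₀)/Q'(z₀) with Q'(z) = 2*z + 1 + 5*I/3.
  Res(f, 1/2 - 2*I/3) = P(1/2 - 2*I/3)/Q'(1/2 - 2*I/3) = (-283/72 - 11*I/54)/(2 + I/3) = -2569/1332 + 65*I/296
  Res(f, -3/2 - I) = P(-3/2 - I)/Q'(-3/2 - I) = (37/8 + 9*I/4)/(-2 - I/3) = -90/37 - 213*I/296

Sum of residues inside C: -157/36 - I/2
∮_C f(z) dz = 2πi · (-157/36 - I/2) = pi*(1 - 157*I/18)

Final answer: pi*(1 - 157*I/18)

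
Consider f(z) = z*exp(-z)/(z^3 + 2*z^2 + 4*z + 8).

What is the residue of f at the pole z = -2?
-exp(2)/4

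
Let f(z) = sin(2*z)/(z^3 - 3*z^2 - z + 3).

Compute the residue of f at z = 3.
sin(6)/8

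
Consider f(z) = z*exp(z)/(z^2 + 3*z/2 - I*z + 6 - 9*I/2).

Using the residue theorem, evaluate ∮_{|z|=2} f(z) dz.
0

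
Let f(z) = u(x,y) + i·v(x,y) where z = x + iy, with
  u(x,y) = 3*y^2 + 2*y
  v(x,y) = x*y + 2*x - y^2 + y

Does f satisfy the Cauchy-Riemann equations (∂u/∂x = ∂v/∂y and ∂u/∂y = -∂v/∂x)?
∂u/∂x = 0
∂v/∂y = x - 2*y + 1
∂u/∂y = 6*y + 2
∂v/∂x = y + 2
∂u/∂x ≠ ∂v/∂y and ∂u/∂y ≠ -∂v/∂x; the Cauchy-Riemann equations are not satisfied, so f is not analytic.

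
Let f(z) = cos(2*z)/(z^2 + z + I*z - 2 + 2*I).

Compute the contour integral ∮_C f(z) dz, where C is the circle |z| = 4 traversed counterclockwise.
By the residue theorem, ∮_C f(z) dz = 2πi · (sum of the residues of f at the poles inside |z| = 4).

The denominator factors as (z - 1 + I)*(z + 2), so the singularities of f are simple poles at z = 1 - I, z = -2.
  |1 - I|² = 2 < 16 = 4², so this pole is inside the contour.
  |-2|² = 4 < 16 = 4², so this pole is inside the contour.

With P(z) = cos(2*z) and Q(z) = z^2 + z + I*z - 2 + 2*I, each pole is simple, so Res(f, z₀) = P(z₀)/Q'(z₀) with Q'(z) = 2*z + 1 + I.
  Res(f, 1 - I) = P(1 - I)/Q'(1 - I) = (cos(2 - 2*I))/(3 - I) = (3/10 + I/10)*cos(2 - 2*I)
  Res(f, -2) = P(-2)/Q'(-2) = (cos(4))/(-3 + I) = (-3/10 - I/10)*cos(4)

Sum of residues inside C: (-3/10 - I/10)*cos(4) + (3/10 + I/10)*cos(2 - 2*I)
∮_C f(z) dz = 2πi · ((-3/10 - I/10)*cos(4) + (3/10 + I/10)*cos(2 - 2*I)) = pi*(-1/5 + 3*I/5)*cos(2 - 2*I) + pi*(1/5 - 3*I/5)*cos(4)

Final answer: pi*(-1/5 + 3*I/5)*cos(2 - 2*I) + pi*(1/5 - 3*I/5)*cos(4)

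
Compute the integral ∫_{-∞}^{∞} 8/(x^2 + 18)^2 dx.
Let f(z) = 8/(z^2 + 18)^2. The denominator has no real zeros and deg Q - deg P = 4 ≥ 2, so the integral of f over the upper semicircle |z| = R tends to 0 as R → ∞. Closing the contour in the upper half-plane,
  ∫_{-∞}^{∞} f(x) dx = 2πi · Σ Res(f, z_k)  over the poles with Im z_k > 0.

Zeros of the denominator: z^2 + 18 = 0 gives z = ±3*sqrt(2)*I.
Upper half-plane: z = 3*sqrt(2)*I (a pole of order 2).

Write f(z) = g(z)/(z - 3*sqrt(2)*I)^2 with g(z) = 8/(z + 3*sqrt(2)*I)^2. For a double pole, Res(f, z₀) = g'(z₀):
  g'(z) = -16/(z + 3*sqrt(2)*I)^3
  Res(f, 3*sqrt(2)*I) = g'(3*sqrt(2)*I) = -sqrt(2)*I/54

∫_{-∞}^{∞} f(x) dx = 2πi · (-sqrt(2)*I/54) = sqrt(2)*pi/27

Final answer: sqrt(2)*pi/27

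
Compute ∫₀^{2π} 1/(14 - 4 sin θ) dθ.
Call the integral J. The integrand is 2π-periodic and we integrate over a full period, so shifting θ does not change the value (θ → θ + π/2 turns sin θ into cos θ; θ → θ + π flips the sign of the trig term). Hence
  J = ∫₀^{2π} dθ/(14 + 4 cos θ).
Put z = e^{iθ}: then cos θ = (z + 1/z)/2, dθ = dz/(iz), and z runs once counterclockwise around |z| = 1:
  J = ∮_{|z|=1} 1/(14 + 4*(z + 1/z)/2) · dz/(iz) = (2/i) ∮_{|z|=1} dz/(4*z^2 + 28*z + 4).
The roots of 4*z^2 + 28*z + 4 are z = (-14 ± sqrt(14^2 - 4^2))/4, with sqrt(180) = 6*sqrt(5); their product is 1, so only z₊ = -7/2 + 3*sqrt(5)/2 lies inside the unit circle (z₋ = -7/2 - 3*sqrt(5)/2 lies outside).
z₊ is a simple zero of q(z) = 4*z^2 + 28*z + 4, so Res(1/q, z₊) = 1/q'(z₊) with q'(z) = 8*z + 28; and q'(z₊) = 4*(z₊ - z₋) = 12*sqrt(5).
Therefore J = (2/i) · 2πi · 1/(12*sqrt(5)) = 2*pi/(6*sqrt(5)) = sqrt(5)*pi/15

Final answer: sqrt(5)*pi/15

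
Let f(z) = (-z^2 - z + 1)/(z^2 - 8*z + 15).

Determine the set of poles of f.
The singularities of f are the zeros of the denominator. Factoring,
  z^2 - 8*z + 15 = (z - 3)*(z - 5)
so the candidates are z = 3, z = 5.

Check the numerator P(z) = -z^2 - z + 1 at each one:
  P(3) = -11 ≠ 0, so z = 3 is a (simple) pole.
  P(5) = -29 ≠ 0, so z = 5 is a (simple) pole.

Poles of f: {3, 5}

Final answer: {3, 5}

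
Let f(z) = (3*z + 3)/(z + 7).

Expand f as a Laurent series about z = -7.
-18/(z + 7) + 3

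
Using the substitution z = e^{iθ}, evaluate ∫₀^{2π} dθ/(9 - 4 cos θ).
Call the integral J. The integrand is 2π-periodic and we integrate over a full period, so shifting θ does not change the value (θ → θ + π flips the sign of the trig term). Hence
  J = ∫₀^{2π} dθ/(9 + 4 cos θ).
Put z = e^{iθ}: then cos θ = (z + 1/z)/2, dθ = dz/(iz), and z runs once counterclockwise around |z| = 1:
  J = ∮_{|z|=1} 1/(9 + 4*(z + 1/z)/2) · dz/(iz) = (2/i) ∮_{|z|=1} dz/(4*z^2 + 18*z + 4).
The roots of 4*z^2 + 18*z + 4 are z = (-9 ± sqrt(9^2 - 4^2))/4, with sqrt(65) = sqrt(65); their product is 1, so only z₊ = -9/4 + sqrt(65)/4 lies inside the unit circle (z₋ = -9/4 - sqrt(65)/4 lies outside).
z₊ is a simple zero of q(z) = 4*z^2 + 18*z + 4, so Res(1/q, z₊) = 1/q'(z₊) with q'(z) = 8*z + 18; and q'(z₊) = 4*(z₊ - z₋) = 2*sqrt(65).
Therefore J = (2/i) · 2πi · 1/(2*sqrt(65)) = 2*pi/(sqrt(65)) = 2*sqrt(65)*pi/65

Final answer: 2*sqrt(65)*pi/65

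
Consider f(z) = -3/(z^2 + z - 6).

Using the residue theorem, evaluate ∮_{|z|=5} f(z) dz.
0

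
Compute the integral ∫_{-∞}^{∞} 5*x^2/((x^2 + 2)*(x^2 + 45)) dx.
5*pi*(-sqrt(2) + 3*sqrt(5))/43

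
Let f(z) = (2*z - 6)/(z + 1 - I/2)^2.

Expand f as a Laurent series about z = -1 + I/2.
(-8 + I)/(z + 1 - I/2)^2 + 2/(z + 1 - I/2)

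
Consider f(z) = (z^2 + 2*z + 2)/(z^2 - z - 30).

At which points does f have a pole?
The singularities of f are the zeros of the denominator. Factoring,
  z^2 - z - 30 = (z + 5)*(z - 6)
so the candidates are z = -5, z = 6.

Check the numerator P(z) = z^2 + 2*z + 2 at each one:
  P(-5) = 17 ≠ 0, so z = -5 is a (simple) pole.
  P(6) = 50 ≠ 0, so z = 6 is a (simple) pole.

Poles of f: {-5, 6}

Final answer: {-5, 6}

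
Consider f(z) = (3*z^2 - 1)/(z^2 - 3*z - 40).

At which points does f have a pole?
{-5, 8}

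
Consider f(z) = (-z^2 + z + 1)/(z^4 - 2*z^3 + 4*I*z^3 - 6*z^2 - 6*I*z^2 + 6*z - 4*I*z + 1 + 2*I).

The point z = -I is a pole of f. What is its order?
Factor the denominator:
  z^4 - 2*z^3 + 4*I*z^3 - 6*z^2 - 6*I*z^2 + 6*z - 4*I*z + 1 + 2*I = (z + I)^3*(z - 2 + I)

The numerator P(z) = -z^2 + z + 1 has P(-I) = 2 - I ≠ 0, so no factor of (z + I) cancels.
Near z = -I we can therefore write f(z) = g(z)/(z + I)^3 with g analytic at -I and g(-I) ≠ 0 (g is the numerator divided by the remaining denominator factors).

Hence z = -I is a pole of order 3.

Final answer: 3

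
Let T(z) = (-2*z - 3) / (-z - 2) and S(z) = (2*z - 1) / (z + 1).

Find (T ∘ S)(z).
(7*z + 1)/(4*z + 1)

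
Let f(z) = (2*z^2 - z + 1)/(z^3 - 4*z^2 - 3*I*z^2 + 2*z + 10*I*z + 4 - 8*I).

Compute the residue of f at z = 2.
-7/4 + 7*I/4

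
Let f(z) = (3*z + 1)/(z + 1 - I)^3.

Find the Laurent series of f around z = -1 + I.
Put w = z - (-1 + I), i.e. z = w - 1 + I. The denominator is w^3, so it suffices to rewrite the numerator in powers of w.

P(z) = 3*z + 1
P(w - 1 + I) = -2 + 3*I + 3*w

Dividing each term by w^3:
  f = (-2 + 3*I)/w^3 + 3/w^2

Substituting back w = z + 1 - I:
  f(z) = (-2 + 3*I)/(z + 1 - I)^3 + 3/(z + 1 - I)^2

The series is finite because the numerator is a polynomial; the negative powers form the principal part.

Final answer: (-2 + 3*I)/(z + 1 - I)^3 + 3/(z + 1 - I)^2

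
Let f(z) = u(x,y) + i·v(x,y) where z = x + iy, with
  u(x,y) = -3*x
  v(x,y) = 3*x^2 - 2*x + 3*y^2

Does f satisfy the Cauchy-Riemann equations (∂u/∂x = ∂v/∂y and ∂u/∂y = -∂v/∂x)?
∂u/∂x = -3
∂v/∂y = 6*y
∂u/∂y = 0
∂v/∂x = 6*x - 2
∂u/∂x ≠ ∂v/∂y and ∂u/∂y ≠ -∂v/∂x; the Cauchy-Riemann equations are not satisfied, so f is not analytic.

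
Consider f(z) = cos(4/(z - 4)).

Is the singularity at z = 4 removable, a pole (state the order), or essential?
Let u = z - 4. Then
  cos(4/u) = Σ_{k≥0} (-1)^k (4)^(2k)/((2k)!·u^(2k)) = 1 - 8/u^2 + 32/(3*u^4) + ...
which has infinitely many negative powers of u, so cos(4/(z - 4)) has an essential singularity at z = 4.
So the singularity is essential.

Final answer: essential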